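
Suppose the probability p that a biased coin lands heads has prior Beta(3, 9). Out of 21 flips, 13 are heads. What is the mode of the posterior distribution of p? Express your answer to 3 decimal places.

p̂_MAP = 0.484

Prior: Beta(3, 9).
Data: 13 successes in 21 trials. The binomial likelihood contributes p^13(1−p)^8, so the posterior is Beta(3+13, 9+8) = Beta(16, 17).
For Beta(a, b) with a, b > 1 the mode is (a−1)/(a+b−2) = 15/31 ≈ 0.484.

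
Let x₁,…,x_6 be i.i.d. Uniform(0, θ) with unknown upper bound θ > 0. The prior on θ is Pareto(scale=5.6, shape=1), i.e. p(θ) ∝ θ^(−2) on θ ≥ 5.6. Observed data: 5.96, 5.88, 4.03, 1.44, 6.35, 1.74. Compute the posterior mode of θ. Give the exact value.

θ̂_MAP = 6.35

The Uniform(0, θ) likelihood is θ^(−n) for θ ≥ max(xᵢ), zero otherwise. Here max(xᵢ) = 6.35.
Posterior ∝ θ^(−2) · θ^(−6) = θ^(−8) on θ ≥ max(5.6, 6.35) = 6.35.
This density is strictly decreasing in θ, so the posterior mode lies at the lower boundary of the support.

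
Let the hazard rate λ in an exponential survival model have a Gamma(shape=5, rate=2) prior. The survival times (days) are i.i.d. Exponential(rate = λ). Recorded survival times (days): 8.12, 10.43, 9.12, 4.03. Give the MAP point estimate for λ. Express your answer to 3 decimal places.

The Exponential(rate=λ) likelihood is ∝ λ^n e^(−λΣtᵢ). Here n = 4 and Σtᵢ = 8.12 + 10.43 + 9.12 + 4.03 = 31.70.
Posterior ∝ λ^4e^(−2λ) · λ^4e^(−31.70λ) = λ^8e^(−33.70λ), i.e. Gamma(9, 33.70).
Mode = (a−1)/b = 8/33.70 ≈ 0.237.

λ̂_MAP = 0.237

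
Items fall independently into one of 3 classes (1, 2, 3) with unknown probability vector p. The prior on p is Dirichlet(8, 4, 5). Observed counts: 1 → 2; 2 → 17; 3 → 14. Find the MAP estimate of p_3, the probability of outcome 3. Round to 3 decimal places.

MAP estimate: 0.383

The posterior is Dirichlet(αᵢ + nᵢ) = Dirichlet(10, 21, 19).
For a Dirichlet(a₁,…,a_K) with all aᵢ > 1, the mode has j-th component (aⱼ − 1)/(Σaᵢ − K).
Here Σaᵢ = 50 and K = 3, so p_3 = (19 − 1)/(50 − 3) = 18/47 ≈ 0.383.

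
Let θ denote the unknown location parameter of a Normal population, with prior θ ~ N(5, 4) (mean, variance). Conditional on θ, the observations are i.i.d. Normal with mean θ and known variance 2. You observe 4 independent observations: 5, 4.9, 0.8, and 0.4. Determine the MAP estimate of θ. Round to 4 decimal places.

θ̂_MAP = 3.0222

n = 4; x̄ = (5 + 4.9 + 0.8 + 0.4)/4 = 11.1/4 = 2.775.
For a Normal prior and Normal likelihood with known variance, the posterior is Normal; its mode equals its mean, the precision-weighted average.
Prior precision 1/σ₀² = 1/4 = 0.25; data precision n/σ² = 4/2 = 2.
θ̂ = (0.25·5 + 2·2.775) / (0.25 + 2) = 6.8/2.25 = 136/45 ≈ 3.0222.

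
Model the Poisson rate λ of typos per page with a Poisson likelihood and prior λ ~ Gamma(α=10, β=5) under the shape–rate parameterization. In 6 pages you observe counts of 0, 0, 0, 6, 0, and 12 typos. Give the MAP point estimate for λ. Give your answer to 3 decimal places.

Σxᵢ = 0+0+0+6+0+12 = 18, with n = 6.
Posterior ∝ λ^9e^(−5λ) · λ^18e^(−6λ) = λ^27e^(−11λ), i.e. Gamma(shape=28, rate=11).
The mode of a Gamma(a, b) with a ≥ 1 (shape–rate) is (a−1)/b = 27/11 ≈ 2.455.

λ̂_MAP = 2.455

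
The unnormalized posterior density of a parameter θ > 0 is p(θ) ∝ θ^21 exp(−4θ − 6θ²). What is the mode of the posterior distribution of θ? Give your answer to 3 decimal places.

ℓ'(θ) = 21/θ − 4 − 12θ. Setting this to zero and multiplying by θ: 12θ² + 4θ − 21 = 0.
θ = (−4 + √(4² + 4·12·21)) / (2·12) = (−4 + √1024) / 24 = (−4 + 32)/24 = 7/6.
ℓ''(θ) = −21/θ² − 12 < 0, confirming a maximum.

θ̂_MAP = 1.167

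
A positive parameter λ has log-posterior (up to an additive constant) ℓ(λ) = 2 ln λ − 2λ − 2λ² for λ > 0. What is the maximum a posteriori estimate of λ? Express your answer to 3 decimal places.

λ̂_MAP = 0.500

ℓ'(λ) = 2/λ − 2 − 4λ. Setting this to zero and multiplying by λ: 4λ² + 2λ − 2 = 0.
λ = (−2 + √(2² + 4·4·2)) / (2·4) = (−2 + √36) / 8 = (−2 + 6)/8 = 1/2.
ℓ''(λ) = −2/λ² − 4 < 0, confirming a maximum.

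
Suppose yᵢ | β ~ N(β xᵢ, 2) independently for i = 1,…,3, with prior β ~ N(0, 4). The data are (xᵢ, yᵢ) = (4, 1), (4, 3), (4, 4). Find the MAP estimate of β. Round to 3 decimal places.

β̂_MAP = 0.660

log p(β | y) = −Σ(yᵢ − βxᵢ)²/(2·2) − β²/(2·4) + const.
Setting the derivative to zero: Σxᵢ(yᵢ − βxᵢ)/2 − β/4 = 0, so β = Σxᵢyᵢ / (Σxᵢ² + σ²/τ²).
Σxᵢyᵢ = 4·1 + 4·3 + 4·4 = 32; Σxᵢ² = 48; σ²/τ² = 0.5.
β̂_MAP = 32 / (48 + 0.5) = 32/48.5 ≈ 0.660.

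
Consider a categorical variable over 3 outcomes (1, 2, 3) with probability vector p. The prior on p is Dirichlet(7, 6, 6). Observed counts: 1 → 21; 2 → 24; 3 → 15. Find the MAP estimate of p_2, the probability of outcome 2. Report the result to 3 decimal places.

MAP estimate: 0.382

The posterior is Dirichlet(αᵢ + nᵢ) = Dirichlet(28, 30, 21).
For a Dirichlet(a₁,…,a_K) with all aᵢ > 1, the mode has j-th component (aⱼ − 1)/(Σaᵢ − K).
Here Σaᵢ = 79 and K = 3, so p_2 = (30 − 1)/(79 − 3) = 29/76 ≈ 0.382.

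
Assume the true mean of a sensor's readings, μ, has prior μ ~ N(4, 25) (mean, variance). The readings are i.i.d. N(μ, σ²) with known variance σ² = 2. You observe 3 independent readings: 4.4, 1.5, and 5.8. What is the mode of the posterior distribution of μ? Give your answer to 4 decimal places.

n = 3; x̄ = (4.4 + 1.5 + 5.8)/3 = 11.7/3 = 3.9.
For a Normal prior and Normal likelihood with known variance, the posterior is Normal; its mode equals its mean, the precision-weighted average.
Prior precision 1/σ₀² = 1/25 = 0.04; data precision n/σ² = 3/2 = 1.5.
μ̂ = (0.04·4 + 1.5·3.9) / (0.04 + 1.5) = 6.01/1.54 = 601/154 ≈ 3.9026.

μ̂_MAP = 3.9026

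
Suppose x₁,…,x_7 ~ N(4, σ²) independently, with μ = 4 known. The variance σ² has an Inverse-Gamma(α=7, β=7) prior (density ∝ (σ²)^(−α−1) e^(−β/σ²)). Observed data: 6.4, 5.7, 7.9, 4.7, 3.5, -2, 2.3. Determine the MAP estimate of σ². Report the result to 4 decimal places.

σ̂²_MAP = 3.3691

Sum of squared deviations about the known mean: SS = (6.4−4)² + (5.7−4)² + (7.9−4)² + (4.7−4)² + (3.5−4)² + (-2−4)² + (2.3−4)² = 63.49.
The Normal likelihood contributes (σ²)^(−n/2) exp(−SS/(2σ²)), so the posterior is Inverse-Gamma(α + n/2, β + SS/2) = Inverse-Gamma(10.5, 38.745).
The mode of Inverse-Gamma(a, b) is b/(a+1) = 38.745/11.5 ≈ 3.3691.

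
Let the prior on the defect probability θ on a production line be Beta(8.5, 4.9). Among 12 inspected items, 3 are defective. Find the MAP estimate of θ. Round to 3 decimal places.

θ̂_MAP = 0.449

Prior: Beta(8.5, 4.9).
Data: 3 successes in 12 trials. The binomial likelihood contributes θ^3(1−θ)^9, so the posterior is Beta(8.5+3, 4.9+9) = Beta(11.5, 13.9).
For Beta(a, b) with a, b > 1 the mode is (a−1)/(a+b−2) = 10.5/23.4 ≈ 0.449.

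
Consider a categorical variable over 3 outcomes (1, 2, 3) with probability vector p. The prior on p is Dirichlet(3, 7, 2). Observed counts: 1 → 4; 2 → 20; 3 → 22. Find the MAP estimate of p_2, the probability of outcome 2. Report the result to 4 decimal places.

The posterior is Dirichlet(αᵢ + nᵢ) = Dirichlet(7, 27, 24).
For a Dirichlet(a₁,…,a_K) with all aᵢ > 1, the mode has j-th component (aⱼ − 1)/(Σaᵢ − K).
Here Σaᵢ = 58 and K = 3, so p_2 = (27 − 1)/(58 − 3) = 26/55 ≈ 0.4727.

MAP estimate: 0.4727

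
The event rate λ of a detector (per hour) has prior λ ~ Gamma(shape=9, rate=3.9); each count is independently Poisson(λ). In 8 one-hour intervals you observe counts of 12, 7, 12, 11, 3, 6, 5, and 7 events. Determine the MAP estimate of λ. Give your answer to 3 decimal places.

λ̂_MAP = 5.966

Σxᵢ = 12+7+12+11+3+6+5+7 = 63, with n = 8.
Posterior ∝ λ^8e^(−3.9λ) · λ^63e^(−8λ) = λ^71e^(−11.9λ), i.e. Gamma(shape=72, rate=11.9).
The mode of a Gamma(a, b) with a ≥ 1 (shape–rate) is (a−1)/b = 71/11.9 ≈ 5.966.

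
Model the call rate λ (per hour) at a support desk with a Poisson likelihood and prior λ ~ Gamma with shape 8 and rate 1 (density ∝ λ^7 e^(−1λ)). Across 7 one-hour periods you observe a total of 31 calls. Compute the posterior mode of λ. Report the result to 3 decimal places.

Σxᵢ = 31, n = 7.
Posterior ∝ λ^7e^(−1λ) · λ^31e^(−7λ) = λ^38e^(−8λ), i.e. Gamma(shape=39, rate=8).
The mode of a Gamma(a, b) with a ≥ 1 (shape–rate) is (a−1)/b = 38/8 ≈ 4.750.

λ̂_MAP = 4.750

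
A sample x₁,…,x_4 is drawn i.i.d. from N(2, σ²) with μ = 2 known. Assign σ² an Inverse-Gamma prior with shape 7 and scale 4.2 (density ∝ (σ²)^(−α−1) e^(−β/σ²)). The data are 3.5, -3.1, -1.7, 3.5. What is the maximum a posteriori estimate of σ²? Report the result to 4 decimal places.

σ̂²_MAP = 2.6300

Sum of squared deviations about the known mean: SS = (3.5−2)² + (-3.1−2)² + (-1.7−2)² + (3.5−2)² = 44.2.
The Normal likelihood contributes (σ²)^(−n/2) exp(−SS/(2σ²)), so the posterior is Inverse-Gamma(α + n/2, β + SS/2) = Inverse-Gamma(9, 26.3).
The mode of Inverse-Gamma(a, b) is b/(a+1) = 26.3/10 ≈ 2.6300.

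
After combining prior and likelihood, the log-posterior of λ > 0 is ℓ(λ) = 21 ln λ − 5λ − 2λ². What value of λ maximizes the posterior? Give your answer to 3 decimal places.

λ̂_MAP = 1.750

ℓ'(λ) = 21/λ − 5 − 4λ. Setting this to zero and multiplying by λ: 4λ² + 5λ − 21 = 0.
λ = (−5 + √(5² + 4·4·21)) / (2·4) = (−5 + √361) / 8 = (−5 + 19)/8 = 7/4.
ℓ''(λ) = −21/λ² − 4 < 0, confirming a maximum.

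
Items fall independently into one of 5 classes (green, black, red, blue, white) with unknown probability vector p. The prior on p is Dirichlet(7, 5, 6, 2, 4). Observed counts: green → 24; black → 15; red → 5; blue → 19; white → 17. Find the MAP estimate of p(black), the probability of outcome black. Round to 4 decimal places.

MAP estimate of p(black) = 0.1919

The posterior is Dirichlet(αᵢ + nᵢ) = Dirichlet(31, 20, 11, 21, 21).
For a Dirichlet(a₁,…,a_K) with all aᵢ > 1, the mode has j-th component (aⱼ − 1)/(Σaᵢ − K).
Here Σaᵢ = 104 and K = 5, so p(black) = (20 − 1)/(104 − 5) = 19/99 ≈ 0.1919.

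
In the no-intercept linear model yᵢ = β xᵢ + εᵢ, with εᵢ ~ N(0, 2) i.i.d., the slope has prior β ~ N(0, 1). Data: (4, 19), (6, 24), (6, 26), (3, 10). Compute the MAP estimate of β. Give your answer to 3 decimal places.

β̂_MAP = 4.101

log p(β | y) = −Σ(yᵢ − βxᵢ)²/(2·2) − β²/(2·1) + const.
Setting the derivative to zero: Σxᵢ(yᵢ − βxᵢ)/2 − β/1 = 0, so β = Σxᵢyᵢ / (Σxᵢ² + σ²/τ²).
Σxᵢyᵢ = 4·19 + 6·24 + 6·26 + 3·10 = 406; Σxᵢ² = 97; σ²/τ² = 2.
β̂_MAP = 406 / (97 + 2) = 406/99 ≈ 4.101.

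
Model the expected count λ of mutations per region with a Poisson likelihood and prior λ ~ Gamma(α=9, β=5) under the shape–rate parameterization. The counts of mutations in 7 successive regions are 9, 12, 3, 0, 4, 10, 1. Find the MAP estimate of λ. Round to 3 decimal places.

λ̂_MAP = 3.917

Σxᵢ = 9+12+3+0+4+10+1 = 39, with n = 7.
Posterior ∝ λ^8e^(−5λ) · λ^39e^(−7λ) = λ^47e^(−12λ), i.e. Gamma(shape=48, rate=12).
The mode of a Gamma(a, b) with a ≥ 1 (shape–rate) is (a−1)/b = 47/12 ≈ 3.917.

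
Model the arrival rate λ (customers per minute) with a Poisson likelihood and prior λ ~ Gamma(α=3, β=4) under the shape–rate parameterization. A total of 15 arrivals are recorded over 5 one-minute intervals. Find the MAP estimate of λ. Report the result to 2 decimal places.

λ̂_MAP = 1.89

Σxᵢ = 15, n = 5.
Posterior ∝ λ^2e^(−4λ) · λ^15e^(−5λ) = λ^17e^(−9λ), i.e. Gamma(shape=18, rate=9).
The mode of a Gamma(a, b) with a ≥ 1 (shape–rate) is (a−1)/b = 17/9 ≈ 1.89.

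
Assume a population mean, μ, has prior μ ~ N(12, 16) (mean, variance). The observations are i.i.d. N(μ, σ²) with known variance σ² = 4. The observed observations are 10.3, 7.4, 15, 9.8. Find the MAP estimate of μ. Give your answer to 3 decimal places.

n = 4; x̄ = (10.3 + 7.4 + 15 + 9.8)/4 = 42.5/4 = 10.625.
For a Normal prior and Normal likelihood with known variance, the posterior is Normal; its mode equals its mean, the precision-weighted average.
Prior precision 1/σ₀² = 1/16 = 0.0625; data precision n/σ² = 4/4 = 1.
μ̂ = (0.0625·12 + 1·10.625) / (0.0625 + 1) = 11.375/1.0625 = 182/17 ≈ 10.706.

μ̂_MAP = 10.706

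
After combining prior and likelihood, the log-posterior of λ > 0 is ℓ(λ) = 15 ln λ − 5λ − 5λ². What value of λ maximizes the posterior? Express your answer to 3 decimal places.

λ̂_MAP = 1.000

ℓ'(λ) = 15/λ − 5 − 10λ. Setting this to zero and multiplying by λ: 10λ² + 5λ − 15 = 0.
λ = (−5 + √(5² + 4·10·15)) / (2·10) = (−5 + √625) / 20 = (−5 + 25)/20 = 1.
ℓ''(λ) = −15/λ² − 10 < 0, confirming a maximum.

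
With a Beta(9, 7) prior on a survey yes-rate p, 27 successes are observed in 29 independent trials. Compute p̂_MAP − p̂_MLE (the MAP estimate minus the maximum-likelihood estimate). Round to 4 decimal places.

MAP − MLE = -0.1171

Posterior is Beta(36, 9); MAP = (36−1)/(45−2) = 35/43 ≈ 0.81395.
MLE ignores the prior: p̂_MLE = k/n = 27/29 ≈ 0.93103.
Difference = 35/43 − 27/29 = -146/1247 ≈ -0.1171.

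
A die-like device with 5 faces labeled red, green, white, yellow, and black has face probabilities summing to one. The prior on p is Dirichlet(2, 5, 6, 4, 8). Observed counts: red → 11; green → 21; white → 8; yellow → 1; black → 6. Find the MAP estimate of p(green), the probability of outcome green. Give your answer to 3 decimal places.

MAP estimate of p(green) = 0.373

The posterior is Dirichlet(αᵢ + nᵢ) = Dirichlet(13, 26, 14, 5, 14).
For a Dirichlet(a₁,…,a_K) with all aᵢ > 1, the mode has j-th component (aⱼ − 1)/(Σaᵢ − K).
Here Σaᵢ = 72 and K = 5, so p(green) = (26 − 1)/(72 − 5) = 25/67 ≈ 0.373.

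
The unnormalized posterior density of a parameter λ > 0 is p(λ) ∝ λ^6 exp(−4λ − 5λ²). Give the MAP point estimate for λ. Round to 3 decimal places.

ℓ'(λ) = 6/λ − 4 − 10λ. Setting this to zero and multiplying by λ: 10λ² + 4λ − 6 = 0.
λ = (−4 + √(4² + 4·10·6)) / (2·10) = (−4 + √256) / 20 = (−4 + 16)/20 = 3/5.
ℓ''(λ) = −6/λ² − 10 < 0, confirming a maximum.

λ̂_MAP = 0.600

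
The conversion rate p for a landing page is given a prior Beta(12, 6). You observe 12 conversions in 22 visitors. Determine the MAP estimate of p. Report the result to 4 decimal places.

p̂_MAP = 0.6053

Prior: Beta(12, 6).
Data: 12 successes in 22 trials. The binomial likelihood contributes p^12(1−p)^10, so the posterior is Beta(12+12, 6+10) = Beta(24, 16).
For Beta(a, b) with a, b > 1 the mode is (a−1)/(a+b−2) = 23/38 ≈ 0.6053.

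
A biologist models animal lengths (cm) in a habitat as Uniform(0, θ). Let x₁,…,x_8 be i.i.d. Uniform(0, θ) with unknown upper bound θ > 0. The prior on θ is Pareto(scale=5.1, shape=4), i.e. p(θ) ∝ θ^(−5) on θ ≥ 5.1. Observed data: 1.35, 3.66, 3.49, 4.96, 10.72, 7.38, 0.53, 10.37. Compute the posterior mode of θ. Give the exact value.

The Uniform(0, θ) likelihood is θ^(−n) for θ ≥ max(xᵢ), zero otherwise. Here max(xᵢ) = 10.72.
Posterior ∝ θ^(−5) · θ^(−8) = θ^(−13) on θ ≥ max(5.1, 10.72) = 10.72.
This density is strictly decreasing in θ, so the posterior mode lies at the lower boundary of the support.

θ̂_MAP = 10.72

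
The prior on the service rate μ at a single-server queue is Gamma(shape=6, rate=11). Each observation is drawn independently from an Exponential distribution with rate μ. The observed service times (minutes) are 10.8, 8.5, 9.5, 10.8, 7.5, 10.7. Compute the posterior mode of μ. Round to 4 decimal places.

μ̂_MAP = 0.1599

The Exponential(rate=μ) likelihood is ∝ μ^n e^(−μΣtᵢ). Here n = 6 and Σtᵢ = 10.8 + 8.5 + 9.5 + 10.8 + 7.5 + 10.7 = 57.8.
Posterior ∝ μ^5e^(−11μ) · μ^6e^(−57.8μ) = μ^11e^(−68.8μ), i.e. Gamma(12, 68.8).
Mode = (a−1)/b = 11/68.8 ≈ 0.1599.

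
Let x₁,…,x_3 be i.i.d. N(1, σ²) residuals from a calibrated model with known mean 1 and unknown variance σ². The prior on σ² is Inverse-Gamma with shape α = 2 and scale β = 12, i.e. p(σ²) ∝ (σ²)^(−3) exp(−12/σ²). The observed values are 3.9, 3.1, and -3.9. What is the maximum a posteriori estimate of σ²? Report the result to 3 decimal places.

Sum of squared deviations about the known mean: SS = (3.9−1)² + (3.1−1)² + (-3.9−1)² = 36.83.
The Normal likelihood contributes (σ²)^(−n/2) exp(−SS/(2σ²)), so the posterior is Inverse-Gamma(α + n/2, β + SS/2) = Inverse-Gamma(3.5, 30.415).
The mode of Inverse-Gamma(a, b) is b/(a+1) = 30.415/4.5 ≈ 6.759.

σ̂²_MAP = 6.759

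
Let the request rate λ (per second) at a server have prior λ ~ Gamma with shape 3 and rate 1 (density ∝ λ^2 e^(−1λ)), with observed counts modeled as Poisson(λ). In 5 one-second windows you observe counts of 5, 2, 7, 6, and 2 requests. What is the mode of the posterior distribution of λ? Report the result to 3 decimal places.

Σxᵢ = 5+2+7+6+2 = 22, with n = 5.
Posterior ∝ λ^2e^(−1λ) · λ^22e^(−5λ) = λ^24e^(−6λ), i.e. Gamma(shape=25, rate=6).
The mode of a Gamma(a, b) with a ≥ 1 (shape–rate) is (a−1)/b = 24/6 ≈ 4.000.

λ̂_MAP = 4.000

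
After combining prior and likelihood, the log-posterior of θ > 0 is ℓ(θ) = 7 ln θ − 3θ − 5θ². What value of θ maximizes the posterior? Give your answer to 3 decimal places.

θ̂_MAP = 0.700

ℓ'(θ) = 7/θ − 3 − 10θ. Setting this to zero and multiplying by θ: 10θ² + 3θ − 7 = 0.
θ = (−3 + √(3² + 4·10·7)) / (2·10) = (−3 + √289) / 20 = (−3 + 17)/20 = 7/10.
ℓ''(θ) = −7/θ² − 10 < 0, confirming a maximum.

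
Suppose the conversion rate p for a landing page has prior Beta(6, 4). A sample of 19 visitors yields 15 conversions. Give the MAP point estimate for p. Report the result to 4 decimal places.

p̂_MAP = 0.7407

Prior: Beta(6, 4).
Data: 15 successes in 19 trials. The binomial likelihood contributes p^15(1−p)^4, so the posterior is Beta(6+15, 4+4) = Beta(21, 8).
For Beta(a, b) with a, b > 1 the mode is (a−1)/(a+b−2) = 20/27 ≈ 0.7407.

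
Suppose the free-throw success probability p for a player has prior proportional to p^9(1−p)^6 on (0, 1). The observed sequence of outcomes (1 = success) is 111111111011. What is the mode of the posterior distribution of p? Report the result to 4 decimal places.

The prior density ∝ p^9(1−p)^6 is the kernel of Beta(10, 7).
Data: 11 successes in 12 trials (from the sequence). The binomial likelihood contributes p^11(1−p)^1, so the posterior is Beta(10+11, 7+1) = Beta(21, 8).
For Beta(a, b) with a, b > 1 the mode is (a−1)/(a+b−2) = 20/27 ≈ 0.7407.

p̂_MAP = 0.7407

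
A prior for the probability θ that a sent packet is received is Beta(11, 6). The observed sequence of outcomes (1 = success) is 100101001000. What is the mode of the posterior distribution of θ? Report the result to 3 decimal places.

θ̂_MAP = 0.519

Prior: Beta(11, 6).
Data: 4 successes in 12 trials (from the sequence). The binomial likelihood contributes θ^4(1−θ)^8, so the posterior is Beta(11+4, 6+8) = Beta(15, 14).
For Beta(a, b) with a, b > 1 the mode is (a−1)/(a+b−2) = 14/27 ≈ 0.519.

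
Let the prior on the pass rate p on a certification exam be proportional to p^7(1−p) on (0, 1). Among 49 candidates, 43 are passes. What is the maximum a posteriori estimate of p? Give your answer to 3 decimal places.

The prior density ∝ p^7(1−p)^1 is the kernel of Beta(8, 2).
Data: 43 successes in 49 trials. The binomial likelihood contributes p^43(1−p)^6, so the posterior is Beta(8+43, 2+6) = Beta(51, 8).
For Beta(a, b) with a, b > 1 the mode is (a−1)/(a+b−2) = 50/57 ≈ 0.877.

p̂_MAP = 0.877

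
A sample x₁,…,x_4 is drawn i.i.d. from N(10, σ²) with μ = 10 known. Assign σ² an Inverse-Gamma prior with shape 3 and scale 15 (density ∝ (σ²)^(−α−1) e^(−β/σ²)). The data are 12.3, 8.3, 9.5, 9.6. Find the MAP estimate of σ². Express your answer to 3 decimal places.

σ̂²_MAP = 3.216

Sum of squared deviations about the known mean: SS = (12.3−10)² + (8.3−10)² + (9.5−10)² + (9.6−10)² = 8.59.
The Normal likelihood contributes (σ²)^(−n/2) exp(−SS/(2σ²)), so the posterior is Inverse-Gamma(α + n/2, β + SS/2) = Inverse-Gamma(5, 19.295).
The mode of Inverse-Gamma(a, b) is b/(a+1) = 19.295/6 ≈ 3.216.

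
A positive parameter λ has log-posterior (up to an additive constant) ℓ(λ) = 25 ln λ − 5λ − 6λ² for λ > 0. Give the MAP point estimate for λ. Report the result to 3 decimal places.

λ̂_MAP = 1.250

ℓ'(λ) = 25/λ − 5 − 12λ. Setting this to zero and multiplying by λ: 12λ² + 5λ − 25 = 0.
λ = (−5 + √(5² + 4·12·25)) / (2·12) = (−5 + √1225) / 24 = (−5 + 35)/24 = 5/4.
ℓ''(λ) = −25/λ² − 12 < 0, confirming a maximum.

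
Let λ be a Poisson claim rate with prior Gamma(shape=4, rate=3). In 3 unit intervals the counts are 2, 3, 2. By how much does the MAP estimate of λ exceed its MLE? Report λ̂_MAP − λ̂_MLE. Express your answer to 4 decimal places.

MAP − MLE = -0.6667

Σxᵢ = 7. Posterior is Gamma(11, 6); MAP = (11−1)/6 = 10/6 ≈ 1.66667.
MLE = x̄ = 7/3 ≈ 2.33333.
Difference = 10/6 − 7/3 = -2/3 ≈ -0.6667.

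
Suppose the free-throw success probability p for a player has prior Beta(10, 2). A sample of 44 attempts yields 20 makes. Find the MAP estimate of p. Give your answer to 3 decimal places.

Prior: Beta(10, 2).
Data: 20 successes in 44 trials. The binomial likelihood contributes p^20(1−p)^24, so the posterior is Beta(10+20, 2+24) = Beta(30, 26).
For Beta(a, b) with a, b > 1 the mode is (a−1)/(a+b−2) = 29/54 ≈ 0.537.

p̂_MAP = 0.537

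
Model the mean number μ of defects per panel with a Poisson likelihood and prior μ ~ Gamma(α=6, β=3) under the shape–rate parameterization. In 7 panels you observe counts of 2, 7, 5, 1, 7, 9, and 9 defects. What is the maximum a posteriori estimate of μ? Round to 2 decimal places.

Σxᵢ = 2+7+5+1+7+9+9 = 40, with n = 7.
Posterior ∝ μ^5e^(−3μ) · μ^40e^(−7μ) = μ^45e^(−10μ), i.e. Gamma(shape=46, rate=10).
The mode of a Gamma(a, b) with a ≥ 1 (shape–rate) is (a−1)/b = 45/10 ≈ 4.50.

μ̂_MAP = 4.50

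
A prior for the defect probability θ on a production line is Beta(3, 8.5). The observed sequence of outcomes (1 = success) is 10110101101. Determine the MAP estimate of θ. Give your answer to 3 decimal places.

Prior: Beta(3, 8.5).
Data: 7 successes in 11 trials (from the sequence). The binomial likelihood contributes θ^7(1−θ)^4, so the posterior is Beta(3+7, 8.5+4) = Beta(10, 12.5).
For Beta(a, b) with a, b > 1 the mode is (a−1)/(a+b−2) = 9/20.5 ≈ 0.439.

θ̂_MAP = 0.439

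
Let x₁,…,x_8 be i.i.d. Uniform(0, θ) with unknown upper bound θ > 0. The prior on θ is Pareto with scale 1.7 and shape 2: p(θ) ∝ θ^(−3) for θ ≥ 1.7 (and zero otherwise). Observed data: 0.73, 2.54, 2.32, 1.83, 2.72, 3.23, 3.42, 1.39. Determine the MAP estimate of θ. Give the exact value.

θ̂_MAP = 3.42

The Uniform(0, θ) likelihood is θ^(−n) for θ ≥ max(xᵢ), zero otherwise. Here max(xᵢ) = 3.42.
Posterior ∝ θ^(−3) · θ^(−8) = θ^(−11) on θ ≥ max(1.7, 3.42) = 3.42.
This density is strictly decreasing in θ, so the posterior mode lies at the lower boundary of the support.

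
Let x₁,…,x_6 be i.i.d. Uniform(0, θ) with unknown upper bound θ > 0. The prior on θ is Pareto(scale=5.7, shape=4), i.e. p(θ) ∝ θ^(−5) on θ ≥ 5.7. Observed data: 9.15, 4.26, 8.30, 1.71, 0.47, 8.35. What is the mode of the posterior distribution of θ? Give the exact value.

θ̂_MAP = 9.15

The Uniform(0, θ) likelihood is θ^(−n) for θ ≥ max(xᵢ), zero otherwise. Here max(xᵢ) = 9.15.
Posterior ∝ θ^(−5) · θ^(−6) = θ^(−11) on θ ≥ max(5.7, 9.15) = 9.15.
This density is strictly decreasing in θ, so the posterior mode lies at the lower boundary of the support.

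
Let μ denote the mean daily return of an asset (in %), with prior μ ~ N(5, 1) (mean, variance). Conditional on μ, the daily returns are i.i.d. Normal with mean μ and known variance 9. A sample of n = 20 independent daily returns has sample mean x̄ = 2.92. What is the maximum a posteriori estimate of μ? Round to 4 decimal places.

n = 20, x̄ = 2.92.
For a Normal prior and Normal likelihood with known variance, the posterior is Normal; its mode equals its mean, the precision-weighted average.
Prior precision 1/σ₀² = 1/1 = 1; data precision n/σ² = 20/9.
μ̂ = (1·5 + (20/9)·2.92) / (1 + 20/9) = (517/45)/(29/9) = 517/145 ≈ 3.5655.

μ̂_MAP = 3.5655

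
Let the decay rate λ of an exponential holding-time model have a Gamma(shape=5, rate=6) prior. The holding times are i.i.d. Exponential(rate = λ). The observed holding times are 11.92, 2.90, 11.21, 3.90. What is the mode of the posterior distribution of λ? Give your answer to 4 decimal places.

The Exponential(rate=λ) likelihood is ∝ λ^n e^(−λΣtᵢ). Here n = 4 and Σtᵢ = 11.92 + 2.90 + 11.21 + 3.90 = 29.93.
Posterior ∝ λ^4e^(−6λ) · λ^4e^(−29.93λ) = λ^8e^(−35.93λ), i.e. Gamma(9, 35.93).
Mode = (a−1)/b = 8/35.93 ≈ 0.2227.

λ̂_MAP = 0.2227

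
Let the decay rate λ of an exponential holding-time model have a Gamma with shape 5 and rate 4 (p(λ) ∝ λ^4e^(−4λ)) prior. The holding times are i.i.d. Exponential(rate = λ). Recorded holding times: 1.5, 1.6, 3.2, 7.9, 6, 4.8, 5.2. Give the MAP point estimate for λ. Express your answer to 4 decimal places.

The Exponential(rate=λ) likelihood is ∝ λ^n e^(−λΣtᵢ). Here n = 7 and Σtᵢ = 1.5 + 1.6 + 3.2 + 7.9 + 6 + 4.8 + 5.2 = 30.2.
Posterior ∝ λ^4e^(−4λ) · λ^7e^(−30.2λ) = λ^11e^(−34.2λ), i.e. Gamma(12, 34.2).
Mode = (a−1)/b = 11/34.2 ≈ 0.3216.

λ̂_MAP = 0.3216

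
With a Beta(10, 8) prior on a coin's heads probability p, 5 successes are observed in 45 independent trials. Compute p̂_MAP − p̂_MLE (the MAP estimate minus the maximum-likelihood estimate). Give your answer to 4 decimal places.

MAP − MLE = 0.1184

Posterior is Beta(15, 48); MAP = (15−1)/(63−2) = 14/61 ≈ 0.22951.
MLE ignores the prior: p̂_MLE = k/n = 5/45 ≈ 0.11111.
Difference = 14/61 − 5/45 = 65/549 ≈ 0.1184.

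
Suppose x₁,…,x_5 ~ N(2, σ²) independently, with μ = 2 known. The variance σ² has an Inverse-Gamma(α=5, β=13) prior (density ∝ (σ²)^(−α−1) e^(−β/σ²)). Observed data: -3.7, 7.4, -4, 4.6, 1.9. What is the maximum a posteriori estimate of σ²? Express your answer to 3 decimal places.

σ̂²_MAP = 7.672

Sum of squared deviations about the known mean: SS = (-3.7−2)² + (7.4−2)² + (-4−2)² + (4.6−2)² + (1.9−2)² = 104.42.
The Normal likelihood contributes (σ²)^(−n/2) exp(−SS/(2σ²)), so the posterior is Inverse-Gamma(α + n/2, β + SS/2) = Inverse-Gamma(7.5, 65.21).
The mode of Inverse-Gamma(a, b) is b/(a+1) = 65.21/8.5 ≈ 7.672.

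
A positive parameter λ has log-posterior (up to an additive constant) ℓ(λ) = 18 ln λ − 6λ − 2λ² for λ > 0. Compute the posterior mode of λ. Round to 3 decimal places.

λ̂_MAP = 1.500

ℓ'(λ) = 18/λ − 6 − 4λ. Setting this to zero and multiplying by λ: 4λ² + 6λ − 18 = 0.
λ = (−6 + √(6² + 4·4·18)) / (2·4) = (−6 + √324) / 8 = (−6 + 18)/8 = 3/2.
ℓ''(λ) = −18/λ² − 4 < 0, confirming a maximum.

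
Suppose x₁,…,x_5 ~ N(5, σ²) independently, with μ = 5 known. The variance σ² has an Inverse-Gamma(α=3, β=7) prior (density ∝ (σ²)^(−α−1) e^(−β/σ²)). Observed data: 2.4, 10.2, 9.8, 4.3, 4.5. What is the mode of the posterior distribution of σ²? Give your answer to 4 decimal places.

σ̂²_MAP = 5.5062

Sum of squared deviations about the known mean: SS = (2.4−5)² + (10.2−5)² + (9.8−5)² + (4.3−5)² + (4.5−5)² = 57.58.
The Normal likelihood contributes (σ²)^(−n/2) exp(−SS/(2σ²)), so the posterior is Inverse-Gamma(α + n/2, β + SS/2) = Inverse-Gamma(5.5, 35.79).
The mode of Inverse-Gamma(a, b) is b/(a+1) = 35.79/6.5 ≈ 5.5062.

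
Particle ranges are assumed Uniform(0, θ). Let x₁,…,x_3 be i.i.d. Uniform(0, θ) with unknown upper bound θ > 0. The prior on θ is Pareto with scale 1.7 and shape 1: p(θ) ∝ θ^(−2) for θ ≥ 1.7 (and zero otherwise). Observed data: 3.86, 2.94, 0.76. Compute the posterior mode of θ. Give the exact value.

The Uniform(0, θ) likelihood is θ^(−n) for θ ≥ max(xᵢ), zero otherwise. Here max(xᵢ) = 3.86.
Posterior ∝ θ^(−2) · θ^(−3) = θ^(−5) on θ ≥ max(1.7, 3.86) = 3.86.
This density is strictly decreasing in θ, so the posterior mode lies at the lower boundary of the support.

θ̂_MAP = 3.86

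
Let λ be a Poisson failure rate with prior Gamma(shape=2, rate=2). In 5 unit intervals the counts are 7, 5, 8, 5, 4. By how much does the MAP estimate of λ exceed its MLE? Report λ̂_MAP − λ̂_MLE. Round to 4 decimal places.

Σxᵢ = 29. Posterior is Gamma(31, 7); MAP = (31−1)/7 = 30/7 ≈ 4.28571.
MLE = x̄ = 29/5 ≈ 5.80000.
Difference = 30/7 − 29/5 = -53/35 ≈ -1.5143.

MAP − MLE = -1.5143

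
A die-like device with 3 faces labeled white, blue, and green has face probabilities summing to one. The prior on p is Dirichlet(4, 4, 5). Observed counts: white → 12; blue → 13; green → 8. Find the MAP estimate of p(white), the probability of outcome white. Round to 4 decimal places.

MAP estimate of p(white) = 0.3488

The posterior is Dirichlet(αᵢ + nᵢ) = Dirichlet(16, 17, 13).
For a Dirichlet(a₁,…,a_K) with all aᵢ > 1, the mode has j-th component (aⱼ − 1)/(Σaᵢ − K).
Here Σaᵢ = 46 and K = 3, so p(white) = (16 − 1)/(46 − 3) = 15/43 ≈ 0.3488.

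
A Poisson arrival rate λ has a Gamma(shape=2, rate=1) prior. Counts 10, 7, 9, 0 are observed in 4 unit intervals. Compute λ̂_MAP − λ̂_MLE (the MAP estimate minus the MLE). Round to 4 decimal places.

MAP − MLE = -1.1000

Σxᵢ = 26. Posterior is Gamma(28, 5); MAP = (28−1)/5 = 27/5 ≈ 5.40000.
MLE = x̄ = 26/4 ≈ 6.50000.
Difference = 27/5 − 26/4 = -11/10 ≈ -1.1000.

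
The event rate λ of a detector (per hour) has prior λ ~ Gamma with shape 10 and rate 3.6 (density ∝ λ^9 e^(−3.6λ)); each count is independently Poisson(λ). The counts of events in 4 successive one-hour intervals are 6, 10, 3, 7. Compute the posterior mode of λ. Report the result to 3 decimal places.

λ̂_MAP = 4.605

Σxᵢ = 6+10+3+7 = 26, with n = 4.
Posterior ∝ λ^9e^(−3.6λ) · λ^26e^(−4λ) = λ^35e^(−7.6λ), i.e. Gamma(shape=36, rate=7.6).
The mode of a Gamma(a, b) with a ≥ 1 (shape–rate) is (a−1)/b = 35/7.6 ≈ 4.605.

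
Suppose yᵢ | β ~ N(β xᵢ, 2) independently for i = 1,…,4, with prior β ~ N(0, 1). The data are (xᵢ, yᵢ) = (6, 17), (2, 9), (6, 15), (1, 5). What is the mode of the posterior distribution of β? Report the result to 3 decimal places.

log p(β | y) = −Σ(yᵢ − βxᵢ)²/(2·2) − β²/(2·1) + const.
Setting the derivative to zero: Σxᵢ(yᵢ − βxᵢ)/2 − β/1 = 0, so β = Σxᵢyᵢ / (Σxᵢ² + σ²/τ²).
Σxᵢyᵢ = 6·17 + 2·9 + 6·15 + 1·5 = 215; Σxᵢ² = 77; σ²/τ² = 2.
β̂_MAP = 215 / (77 + 2) = 215/79 ≈ 2.722.

β̂_MAP = 2.722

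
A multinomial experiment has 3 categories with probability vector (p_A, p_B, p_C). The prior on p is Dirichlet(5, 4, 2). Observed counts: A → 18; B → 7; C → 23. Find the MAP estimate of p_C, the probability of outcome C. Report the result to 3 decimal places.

The posterior is Dirichlet(αᵢ + nᵢ) = Dirichlet(23, 11, 25).
For a Dirichlet(a₁,…,a_K) with all aᵢ > 1, the mode has j-th component (aⱼ − 1)/(Σaᵢ − K).
Here Σaᵢ = 59 and K = 3, so p_C = (25 − 1)/(59 − 3) = 24/56 ≈ 0.429.

MAP estimate of p_C = 0.429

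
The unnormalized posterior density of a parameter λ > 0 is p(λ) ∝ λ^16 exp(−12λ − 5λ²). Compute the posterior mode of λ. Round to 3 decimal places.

λ̂_MAP = 0.800

ℓ'(λ) = 16/λ − 12 − 10λ. Setting this to zero and multiplying by λ: 10λ² + 12λ − 16 = 0.
λ = (−12 + √(12² + 4·10·16)) / (2·10) = (−12 + √784) / 20 = (−12 + 28)/20 = 4/5.
ℓ''(λ) = −16/λ² − 10 < 0, confirming a maximum.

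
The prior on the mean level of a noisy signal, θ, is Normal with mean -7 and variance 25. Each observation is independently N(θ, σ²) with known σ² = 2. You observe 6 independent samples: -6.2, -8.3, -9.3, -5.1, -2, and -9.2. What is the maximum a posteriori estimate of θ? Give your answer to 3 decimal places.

θ̂_MAP = -6.688

n = 6; x̄ = ((-6.2) + (-8.3) + (-9.3) + (-5.1) + (-2) + (-9.2))/6 = -40.1/6 = -401/60 ≈ -6.6833.
For a Normal prior and Normal likelihood with known variance, the posterior is Normal; its mode equals its mean, the precision-weighted average.
Prior precision 1/σ₀² = 1/25 = 0.04; data precision n/σ² = 6/2 = 3.
θ̂ = (0.04·(-7) + 3·(-401/60)) / (0.04 + 3) = (-20.33)/3.04 = -6.6875 ≈ -6.688.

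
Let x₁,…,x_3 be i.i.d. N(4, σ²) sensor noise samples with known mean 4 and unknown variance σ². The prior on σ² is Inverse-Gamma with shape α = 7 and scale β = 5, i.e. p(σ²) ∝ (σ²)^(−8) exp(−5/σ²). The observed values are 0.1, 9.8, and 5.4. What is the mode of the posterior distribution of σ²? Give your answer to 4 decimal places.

Sum of squared deviations about the known mean: SS = (0.1−4)² + (9.8−4)² + (5.4−4)² = 50.81.
The Normal likelihood contributes (σ²)^(−n/2) exp(−SS/(2σ²)), so the posterior is Inverse-Gamma(α + n/2, β + SS/2) = Inverse-Gamma(8.5, 30.405).
The mode of Inverse-Gamma(a, b) is b/(a+1) = 30.405/9.5 ≈ 3.2005.

σ̂²_MAP = 3.2005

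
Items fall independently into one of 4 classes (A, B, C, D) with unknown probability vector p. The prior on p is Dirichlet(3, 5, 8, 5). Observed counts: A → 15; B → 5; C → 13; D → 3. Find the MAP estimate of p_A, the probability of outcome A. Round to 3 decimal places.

MAP estimate of p_A = 0.321

The posterior is Dirichlet(αᵢ + nᵢ) = Dirichlet(18, 10, 21, 8).
For a Dirichlet(a₁,…,a_K) with all aᵢ > 1, the mode has j-th component (aⱼ − 1)/(Σaᵢ − K).
Here Σaᵢ = 57 and K = 4, so p_A = (18 − 1)/(57 − 4) = 17/53 ≈ 0.321.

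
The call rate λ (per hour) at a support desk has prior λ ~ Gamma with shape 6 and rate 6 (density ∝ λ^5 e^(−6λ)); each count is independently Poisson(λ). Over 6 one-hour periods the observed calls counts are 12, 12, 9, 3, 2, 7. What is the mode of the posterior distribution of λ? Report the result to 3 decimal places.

λ̂_MAP = 4.167

Σxᵢ = 12+12+9+3+2+7 = 45, with n = 6.
Posterior ∝ λ^5e^(−6λ) · λ^45e^(−6λ) = λ^50e^(−12λ), i.e. Gamma(shape=51, rate=12).
The mode of a Gamma(a, b) with a ≥ 1 (shape–rate) is (a−1)/b = 50/12 ≈ 4.167.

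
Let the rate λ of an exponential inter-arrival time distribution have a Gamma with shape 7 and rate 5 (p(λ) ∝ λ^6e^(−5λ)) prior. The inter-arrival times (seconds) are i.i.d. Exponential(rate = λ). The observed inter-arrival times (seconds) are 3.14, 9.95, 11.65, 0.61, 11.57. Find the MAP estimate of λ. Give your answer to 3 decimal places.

λ̂_MAP = 0.262

The Exponential(rate=λ) likelihood is ∝ λ^n e^(−λΣtᵢ). Here n = 5 and Σtᵢ = 3.14 + 9.95 + 11.65 + 0.61 + 11.57 = 36.92.
Posterior ∝ λ^6e^(−5λ) · λ^5e^(−36.92λ) = λ^11e^(−41.92λ), i.e. Gamma(12, 41.92).
Mode = (a−1)/b = 11/41.92 ≈ 0.262.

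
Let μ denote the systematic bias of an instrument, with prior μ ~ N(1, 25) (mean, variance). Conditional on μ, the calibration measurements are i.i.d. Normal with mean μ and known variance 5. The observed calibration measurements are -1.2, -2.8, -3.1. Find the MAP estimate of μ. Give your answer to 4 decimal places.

μ̂_MAP = -2.1563

n = 3; x̄ = ((-1.2) + (-2.8) + (-3.1))/3 = -7.1/3 = -71/30 ≈ -2.3667.
For a Normal prior and Normal likelihood with known variance, the posterior is Normal; its mode equals its mean, the precision-weighted average.
Prior precision 1/σ₀² = 1/25 = 0.04; data precision n/σ² = 3/5 = 0.6.
μ̂ = (0.04·1 + 0.6·(-71/30)) / (0.04 + 0.6) = (-1.38)/0.64 = -2.15625 ≈ -2.1563.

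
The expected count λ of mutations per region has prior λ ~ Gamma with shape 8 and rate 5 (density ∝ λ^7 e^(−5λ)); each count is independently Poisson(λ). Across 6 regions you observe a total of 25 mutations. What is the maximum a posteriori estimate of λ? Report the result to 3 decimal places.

λ̂_MAP = 2.909

Σxᵢ = 25, n = 6.
Posterior ∝ λ^7e^(−5λ) · λ^25e^(−6λ) = λ^32e^(−11λ), i.e. Gamma(shape=33, rate=11).
The mode of a Gamma(a, b) with a ≥ 1 (shape–rate) is (a−1)/b = 32/11 ≈ 2.909.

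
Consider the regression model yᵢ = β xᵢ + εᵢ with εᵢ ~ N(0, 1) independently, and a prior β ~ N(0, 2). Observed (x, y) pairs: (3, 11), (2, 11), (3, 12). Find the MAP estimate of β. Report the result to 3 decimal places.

β̂_MAP = 4.044

log p(β | y) = −Σ(yᵢ − βxᵢ)²/(2·1) − β²/(2·2) + const.
Setting the derivative to zero: Σxᵢ(yᵢ − βxᵢ)/1 − β/2 = 0, so β = Σxᵢyᵢ / (Σxᵢ² + σ²/τ²).
Σxᵢyᵢ = 3·11 + 2·11 + 3·12 = 91; Σxᵢ² = 22; σ²/τ² = 0.5.
β̂_MAP = 91 / (22 + 0.5) = 91/22.5 ≈ 4.044.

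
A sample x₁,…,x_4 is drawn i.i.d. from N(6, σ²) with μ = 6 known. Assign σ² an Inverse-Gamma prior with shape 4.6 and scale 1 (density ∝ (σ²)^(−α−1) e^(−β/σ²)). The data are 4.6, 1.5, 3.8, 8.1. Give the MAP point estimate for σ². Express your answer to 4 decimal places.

Sum of squared deviations about the known mean: SS = (4.6−6)² + (1.5−6)² + (3.8−6)² + (8.1−6)² = 31.46.
The Normal likelihood contributes (σ²)^(−n/2) exp(−SS/(2σ²)), so the posterior is Inverse-Gamma(α + n/2, β + SS/2) = Inverse-Gamma(6.6, 16.73).
The mode of Inverse-Gamma(a, b) is b/(a+1) = 16.73/7.6 ≈ 2.2013.

σ̂²_MAP = 2.2013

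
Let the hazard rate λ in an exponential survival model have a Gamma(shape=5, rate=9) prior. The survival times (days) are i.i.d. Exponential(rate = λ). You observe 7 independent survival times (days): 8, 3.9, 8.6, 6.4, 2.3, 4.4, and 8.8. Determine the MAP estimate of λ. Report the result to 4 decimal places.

λ̂_MAP = 0.2140

The Exponential(rate=λ) likelihood is ∝ λ^n e^(−λΣtᵢ). Here n = 7 and Σtᵢ = 8 + 3.9 + 8.6 + 6.4 + 2.3 + 4.4 + 8.8 = 42.4.
Posterior ∝ λ^4e^(−9λ) · λ^7e^(−42.4λ) = λ^11e^(−51.4λ), i.e. Gamma(12, 51.4).
Mode = (a−1)/b = 11/51.4 ≈ 0.2140.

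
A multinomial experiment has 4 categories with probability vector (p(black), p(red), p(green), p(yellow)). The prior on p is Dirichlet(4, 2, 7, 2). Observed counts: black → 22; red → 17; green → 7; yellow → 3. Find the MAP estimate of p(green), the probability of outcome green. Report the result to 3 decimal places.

MAP estimate of p(green) = 0.217

The posterior is Dirichlet(αᵢ + nᵢ) = Dirichlet(26, 19, 14, 5).
For a Dirichlet(a₁,…,a_K) with all aᵢ > 1, the mode has j-th component (aⱼ − 1)/(Σaᵢ − K).
Here Σaᵢ = 64 and K = 4, so p(green) = (14 − 1)/(64 − 4) = 13/60 ≈ 0.217.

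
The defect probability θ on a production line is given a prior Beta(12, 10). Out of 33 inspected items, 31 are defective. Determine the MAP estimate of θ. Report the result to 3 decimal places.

θ̂_MAP = 0.792

Prior: Beta(12, 10).
Data: 31 successes in 33 trials. The binomial likelihood contributes θ^31(1−θ)^2, so the posterior is Beta(12+31, 10+2) = Beta(43, 12).
For Beta(a, b) with a, b > 1 the mode is (a−1)/(a+b−2) = 42/53 ≈ 0.792.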